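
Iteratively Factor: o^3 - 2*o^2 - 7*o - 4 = (o + 1)*(o^2 - 3*o - 4) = (o - 4)*(o + 1)*(o + 1)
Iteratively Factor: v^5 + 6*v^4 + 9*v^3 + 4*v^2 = (v + 1)*(v^4 + 5*v^3 + 4*v^2) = (v + 1)^2*(v^3 + 4*v^2) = v*(v + 1)^2*(v^2 + 4*v) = v*(v + 1)^2*(v + 4)*(v)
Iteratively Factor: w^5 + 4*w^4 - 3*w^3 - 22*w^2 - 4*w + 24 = (w + 2)*(w^4 + 2*w^3 - 7*w^2 - 8*w + 12) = (w - 1)*(w + 2)*(w^3 + 3*w^2 - 4*w - 12) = (w - 1)*(w + 2)*(w + 3)*(w^2 - 4) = (w - 2)*(w - 1)*(w + 2)*(w + 3)*(w + 2)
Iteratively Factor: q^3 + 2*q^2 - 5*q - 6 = (q + 1)*(q^2 + q - 6) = (q - 2)*(q + 1)*(q + 3)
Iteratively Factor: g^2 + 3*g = (g)*(g + 3)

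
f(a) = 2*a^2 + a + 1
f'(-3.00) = -11.00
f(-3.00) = 16.00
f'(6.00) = 25.00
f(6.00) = 79.00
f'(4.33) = 18.32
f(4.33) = 42.83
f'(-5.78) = -22.12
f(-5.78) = 62.04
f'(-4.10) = -15.40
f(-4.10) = 30.52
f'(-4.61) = -17.44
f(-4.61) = 38.89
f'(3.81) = 16.24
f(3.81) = 33.84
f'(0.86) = 4.44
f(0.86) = 3.34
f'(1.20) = 5.80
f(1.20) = 5.08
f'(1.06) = 5.24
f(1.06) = 4.31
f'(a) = 4*a + 1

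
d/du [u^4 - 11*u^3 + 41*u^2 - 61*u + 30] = 4*u^3 - 33*u^2 + 82*u - 61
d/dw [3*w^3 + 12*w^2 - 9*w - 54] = 9*w^2 + 24*w - 9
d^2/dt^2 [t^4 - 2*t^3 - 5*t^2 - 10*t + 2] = 12*t^2 - 12*t - 10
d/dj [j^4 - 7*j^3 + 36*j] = 4*j^3 - 21*j^2 + 36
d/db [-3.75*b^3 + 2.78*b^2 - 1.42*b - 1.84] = -11.25*b^2 + 5.56*b - 1.42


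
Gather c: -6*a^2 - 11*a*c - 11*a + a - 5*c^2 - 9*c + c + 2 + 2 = -6*a^2 - 10*a - 5*c^2 + c*(-11*a - 8) + 4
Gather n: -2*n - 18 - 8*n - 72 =-10*n - 90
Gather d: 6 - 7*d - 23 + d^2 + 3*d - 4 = d^2 - 4*d - 21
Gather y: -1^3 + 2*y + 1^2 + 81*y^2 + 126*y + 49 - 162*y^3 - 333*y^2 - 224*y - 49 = -162*y^3 - 252*y^2 - 96*y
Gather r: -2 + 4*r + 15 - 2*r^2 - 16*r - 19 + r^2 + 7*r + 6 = -r^2 - 5*r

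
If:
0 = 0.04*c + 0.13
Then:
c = -3.25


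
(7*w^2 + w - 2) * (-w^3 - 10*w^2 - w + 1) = -7*w^5 - 71*w^4 - 15*w^3 + 26*w^2 + 3*w - 2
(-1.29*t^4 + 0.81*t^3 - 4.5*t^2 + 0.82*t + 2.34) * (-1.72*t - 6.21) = 2.2188*t^5 + 6.6177*t^4 + 2.7099*t^3 + 26.5346*t^2 - 9.117*t - 14.5314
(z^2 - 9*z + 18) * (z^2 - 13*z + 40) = z^4 - 22*z^3 + 175*z^2 - 594*z + 720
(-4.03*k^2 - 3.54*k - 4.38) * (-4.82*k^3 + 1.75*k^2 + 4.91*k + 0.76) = 19.4246*k^5 + 10.0103*k^4 - 4.8707*k^3 - 28.1092*k^2 - 24.1962*k - 3.3288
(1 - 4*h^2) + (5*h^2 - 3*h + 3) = h^2 - 3*h + 4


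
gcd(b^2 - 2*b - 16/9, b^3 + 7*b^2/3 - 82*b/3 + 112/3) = b - 8/3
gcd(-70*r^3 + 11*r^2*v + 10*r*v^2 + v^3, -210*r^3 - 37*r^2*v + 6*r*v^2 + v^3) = 35*r^2 + 12*r*v + v^2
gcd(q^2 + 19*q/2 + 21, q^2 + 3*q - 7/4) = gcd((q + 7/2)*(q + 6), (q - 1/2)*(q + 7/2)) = q + 7/2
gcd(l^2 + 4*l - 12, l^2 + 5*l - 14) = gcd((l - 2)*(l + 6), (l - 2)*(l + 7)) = l - 2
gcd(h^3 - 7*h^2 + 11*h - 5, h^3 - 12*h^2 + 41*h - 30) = h^2 - 6*h + 5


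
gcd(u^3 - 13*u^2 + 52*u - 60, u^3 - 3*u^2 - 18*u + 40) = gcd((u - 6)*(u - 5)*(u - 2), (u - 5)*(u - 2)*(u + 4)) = u^2 - 7*u + 10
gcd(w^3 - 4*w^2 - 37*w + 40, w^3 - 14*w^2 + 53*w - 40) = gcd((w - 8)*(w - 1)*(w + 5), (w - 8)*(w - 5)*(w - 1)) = w^2 - 9*w + 8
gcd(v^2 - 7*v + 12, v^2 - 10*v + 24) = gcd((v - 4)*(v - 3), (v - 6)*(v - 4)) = v - 4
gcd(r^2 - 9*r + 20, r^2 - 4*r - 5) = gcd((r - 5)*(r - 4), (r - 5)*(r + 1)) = r - 5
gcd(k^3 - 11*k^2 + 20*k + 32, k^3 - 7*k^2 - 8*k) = k^2 - 7*k - 8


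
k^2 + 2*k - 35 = (k - 5)*(k + 7)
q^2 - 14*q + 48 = (q - 8)*(q - 6)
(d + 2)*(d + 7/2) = d^2 + 11*d/2 + 7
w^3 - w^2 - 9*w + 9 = (w - 3)*(w - 1)*(w + 3)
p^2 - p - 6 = (p - 3)*(p + 2)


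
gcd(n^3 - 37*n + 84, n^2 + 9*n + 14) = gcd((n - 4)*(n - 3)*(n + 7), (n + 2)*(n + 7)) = n + 7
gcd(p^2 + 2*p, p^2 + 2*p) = p^2 + 2*p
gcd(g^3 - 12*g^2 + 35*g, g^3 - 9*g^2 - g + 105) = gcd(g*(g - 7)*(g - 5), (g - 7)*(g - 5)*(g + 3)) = g^2 - 12*g + 35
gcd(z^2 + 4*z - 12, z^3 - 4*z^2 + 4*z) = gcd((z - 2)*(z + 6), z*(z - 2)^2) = z - 2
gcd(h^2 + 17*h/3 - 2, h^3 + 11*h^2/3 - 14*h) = h + 6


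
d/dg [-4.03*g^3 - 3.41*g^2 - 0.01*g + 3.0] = -12.09*g^2 - 6.82*g - 0.01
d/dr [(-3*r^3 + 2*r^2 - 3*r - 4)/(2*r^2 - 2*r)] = (-3*r^4 + 6*r^3 + r^2 + 8*r - 4)/(2*r^2*(r^2 - 2*r + 1))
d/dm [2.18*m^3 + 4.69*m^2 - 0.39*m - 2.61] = 6.54*m^2 + 9.38*m - 0.39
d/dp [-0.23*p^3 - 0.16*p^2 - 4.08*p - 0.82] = -0.69*p^2 - 0.32*p - 4.08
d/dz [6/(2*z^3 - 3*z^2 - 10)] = 36*z*(1 - z)/(-2*z^3 + 3*z^2 + 10)^2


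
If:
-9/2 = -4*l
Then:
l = 9/8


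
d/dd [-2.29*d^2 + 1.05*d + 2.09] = 1.05 - 4.58*d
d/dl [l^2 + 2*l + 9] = 2*l + 2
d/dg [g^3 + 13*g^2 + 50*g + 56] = 3*g^2 + 26*g + 50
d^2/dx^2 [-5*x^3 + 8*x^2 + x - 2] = 16 - 30*x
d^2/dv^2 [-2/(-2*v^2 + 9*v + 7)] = 4*(4*v^2 - 18*v - (4*v - 9)^2 - 14)/(-2*v^2 + 9*v + 7)^3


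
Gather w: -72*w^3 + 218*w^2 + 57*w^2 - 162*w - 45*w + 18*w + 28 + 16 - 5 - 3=-72*w^3 + 275*w^2 - 189*w + 36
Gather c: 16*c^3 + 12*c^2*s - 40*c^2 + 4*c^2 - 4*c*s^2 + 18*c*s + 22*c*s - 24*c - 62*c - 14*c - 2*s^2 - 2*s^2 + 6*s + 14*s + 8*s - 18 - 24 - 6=16*c^3 + c^2*(12*s - 36) + c*(-4*s^2 + 40*s - 100) - 4*s^2 + 28*s - 48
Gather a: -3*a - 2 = -3*a - 2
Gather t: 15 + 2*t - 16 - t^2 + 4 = -t^2 + 2*t + 3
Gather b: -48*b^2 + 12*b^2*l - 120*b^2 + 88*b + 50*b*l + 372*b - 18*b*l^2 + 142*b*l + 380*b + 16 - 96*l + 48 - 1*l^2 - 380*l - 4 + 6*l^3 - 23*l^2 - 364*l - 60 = b^2*(12*l - 168) + b*(-18*l^2 + 192*l + 840) + 6*l^3 - 24*l^2 - 840*l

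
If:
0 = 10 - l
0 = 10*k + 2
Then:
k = -1/5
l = 10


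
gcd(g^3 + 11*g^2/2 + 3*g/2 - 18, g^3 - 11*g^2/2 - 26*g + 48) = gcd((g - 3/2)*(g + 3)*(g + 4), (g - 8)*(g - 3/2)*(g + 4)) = g^2 + 5*g/2 - 6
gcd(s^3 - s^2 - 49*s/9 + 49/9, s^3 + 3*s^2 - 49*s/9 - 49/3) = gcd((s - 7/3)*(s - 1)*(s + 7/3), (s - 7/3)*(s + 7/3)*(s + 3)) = s^2 - 49/9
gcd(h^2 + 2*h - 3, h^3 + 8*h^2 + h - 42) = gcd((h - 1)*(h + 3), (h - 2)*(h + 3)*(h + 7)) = h + 3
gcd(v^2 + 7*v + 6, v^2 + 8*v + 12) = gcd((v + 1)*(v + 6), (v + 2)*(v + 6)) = v + 6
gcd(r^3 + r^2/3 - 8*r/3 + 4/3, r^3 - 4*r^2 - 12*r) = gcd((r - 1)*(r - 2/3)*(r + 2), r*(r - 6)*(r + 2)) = r + 2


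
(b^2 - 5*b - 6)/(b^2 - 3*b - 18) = (b + 1)/(b + 3)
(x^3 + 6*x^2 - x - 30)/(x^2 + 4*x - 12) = (x^2 + 8*x + 15)/(x + 6)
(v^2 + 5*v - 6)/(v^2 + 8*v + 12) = (v - 1)/(v + 2)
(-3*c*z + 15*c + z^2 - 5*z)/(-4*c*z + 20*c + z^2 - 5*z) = (-3*c + z)/(-4*c + z)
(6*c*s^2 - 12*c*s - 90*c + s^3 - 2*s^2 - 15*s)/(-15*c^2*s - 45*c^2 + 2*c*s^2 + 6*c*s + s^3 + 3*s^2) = (6*c*s - 30*c + s^2 - 5*s)/(-15*c^2 + 2*c*s + s^2)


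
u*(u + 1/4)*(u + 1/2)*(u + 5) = u^4 + 23*u^3/4 + 31*u^2/8 + 5*u/8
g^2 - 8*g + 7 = (g - 7)*(g - 1)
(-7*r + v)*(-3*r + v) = 21*r^2 - 10*r*v + v^2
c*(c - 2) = c^2 - 2*c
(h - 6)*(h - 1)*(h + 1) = h^3 - 6*h^2 - h + 6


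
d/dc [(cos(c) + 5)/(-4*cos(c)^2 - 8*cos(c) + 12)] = (sin(c)^2 - 10*cos(c) - 14)*sin(c)/(4*(cos(c)^2 + 2*cos(c) - 3)^2)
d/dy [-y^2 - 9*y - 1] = -2*y - 9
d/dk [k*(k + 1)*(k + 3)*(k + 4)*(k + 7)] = 5*k^4 + 60*k^3 + 225*k^2 + 290*k + 84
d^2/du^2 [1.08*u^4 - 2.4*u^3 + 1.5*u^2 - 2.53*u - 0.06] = 12.96*u^2 - 14.4*u + 3.0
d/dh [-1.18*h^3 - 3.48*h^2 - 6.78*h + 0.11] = -3.54*h^2 - 6.96*h - 6.78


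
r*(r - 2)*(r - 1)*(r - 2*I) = r^4 - 3*r^3 - 2*I*r^3 + 2*r^2 + 6*I*r^2 - 4*I*r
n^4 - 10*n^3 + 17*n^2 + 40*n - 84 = (n - 7)*(n - 3)*(n - 2)*(n + 2)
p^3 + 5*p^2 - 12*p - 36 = (p - 3)*(p + 2)*(p + 6)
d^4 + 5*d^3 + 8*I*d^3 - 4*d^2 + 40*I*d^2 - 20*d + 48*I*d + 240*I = (d + 5)*(d - 2*I)*(d + 4*I)*(d + 6*I)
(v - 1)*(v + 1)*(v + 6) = v^3 + 6*v^2 - v - 6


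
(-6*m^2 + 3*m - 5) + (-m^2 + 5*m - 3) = -7*m^2 + 8*m - 8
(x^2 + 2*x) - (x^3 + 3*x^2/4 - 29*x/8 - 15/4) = -x^3 + x^2/4 + 45*x/8 + 15/4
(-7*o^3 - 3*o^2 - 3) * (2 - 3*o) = 21*o^4 - 5*o^3 - 6*o^2 + 9*o - 6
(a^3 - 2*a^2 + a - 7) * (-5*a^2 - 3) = -5*a^5 + 10*a^4 - 8*a^3 + 41*a^2 - 3*a + 21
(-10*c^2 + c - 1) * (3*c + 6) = -30*c^3 - 57*c^2 + 3*c - 6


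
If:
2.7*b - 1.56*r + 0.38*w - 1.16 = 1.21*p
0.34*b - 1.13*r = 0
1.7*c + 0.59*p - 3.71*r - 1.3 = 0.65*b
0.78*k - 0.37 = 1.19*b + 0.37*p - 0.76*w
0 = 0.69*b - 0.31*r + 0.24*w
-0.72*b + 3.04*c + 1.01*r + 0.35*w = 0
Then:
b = -4.44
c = -1.88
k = -19.76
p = -5.68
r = -1.34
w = 11.04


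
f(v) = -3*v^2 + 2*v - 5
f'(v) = 2 - 6*v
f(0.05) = -4.91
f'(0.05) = 1.70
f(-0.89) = -9.16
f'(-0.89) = 7.34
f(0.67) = -5.01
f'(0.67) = -2.02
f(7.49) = -158.32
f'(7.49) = -42.94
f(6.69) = -125.89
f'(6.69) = -38.14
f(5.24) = -76.89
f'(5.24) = -29.44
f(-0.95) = -9.61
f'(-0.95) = 7.70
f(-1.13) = -11.09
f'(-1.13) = 8.78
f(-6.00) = -125.00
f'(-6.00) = 38.00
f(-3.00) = -38.00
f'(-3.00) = 20.00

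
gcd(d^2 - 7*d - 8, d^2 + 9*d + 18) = 1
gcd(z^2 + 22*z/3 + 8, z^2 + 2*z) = 1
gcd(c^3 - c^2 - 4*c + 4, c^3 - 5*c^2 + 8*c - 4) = c^2 - 3*c + 2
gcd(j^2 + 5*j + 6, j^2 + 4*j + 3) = j + 3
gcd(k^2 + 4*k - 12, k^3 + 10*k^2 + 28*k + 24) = k + 6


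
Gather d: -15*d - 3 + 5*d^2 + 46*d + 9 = 5*d^2 + 31*d + 6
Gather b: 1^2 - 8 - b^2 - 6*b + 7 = -b^2 - 6*b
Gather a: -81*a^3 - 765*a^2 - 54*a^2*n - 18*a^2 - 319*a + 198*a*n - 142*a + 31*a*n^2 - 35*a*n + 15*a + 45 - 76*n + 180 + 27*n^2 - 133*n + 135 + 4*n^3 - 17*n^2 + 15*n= -81*a^3 + a^2*(-54*n - 783) + a*(31*n^2 + 163*n - 446) + 4*n^3 + 10*n^2 - 194*n + 360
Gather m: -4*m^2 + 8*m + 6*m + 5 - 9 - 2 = -4*m^2 + 14*m - 6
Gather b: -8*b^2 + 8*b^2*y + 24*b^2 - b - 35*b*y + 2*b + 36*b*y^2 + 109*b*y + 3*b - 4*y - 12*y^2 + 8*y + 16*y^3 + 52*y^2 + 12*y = b^2*(8*y + 16) + b*(36*y^2 + 74*y + 4) + 16*y^3 + 40*y^2 + 16*y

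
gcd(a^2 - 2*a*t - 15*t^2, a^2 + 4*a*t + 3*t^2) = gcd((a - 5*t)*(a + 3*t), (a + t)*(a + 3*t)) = a + 3*t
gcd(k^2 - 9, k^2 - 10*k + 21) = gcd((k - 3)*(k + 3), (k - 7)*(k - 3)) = k - 3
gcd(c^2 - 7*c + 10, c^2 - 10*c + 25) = c - 5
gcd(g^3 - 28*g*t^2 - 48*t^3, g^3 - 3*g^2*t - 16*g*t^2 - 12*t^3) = -g^2 + 4*g*t + 12*t^2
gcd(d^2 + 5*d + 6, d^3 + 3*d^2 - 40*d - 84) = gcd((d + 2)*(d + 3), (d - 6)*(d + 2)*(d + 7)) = d + 2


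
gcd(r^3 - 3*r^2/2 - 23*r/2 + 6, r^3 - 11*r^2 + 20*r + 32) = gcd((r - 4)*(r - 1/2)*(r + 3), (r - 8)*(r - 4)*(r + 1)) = r - 4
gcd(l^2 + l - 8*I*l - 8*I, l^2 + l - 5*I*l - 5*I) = l + 1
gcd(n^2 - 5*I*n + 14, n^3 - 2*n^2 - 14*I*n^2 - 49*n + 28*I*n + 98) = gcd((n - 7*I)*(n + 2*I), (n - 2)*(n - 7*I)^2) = n - 7*I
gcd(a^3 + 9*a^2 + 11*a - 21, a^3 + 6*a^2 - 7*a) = a^2 + 6*a - 7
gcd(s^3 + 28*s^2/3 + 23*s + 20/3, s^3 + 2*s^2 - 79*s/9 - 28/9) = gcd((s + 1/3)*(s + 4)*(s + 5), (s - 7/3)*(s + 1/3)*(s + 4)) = s^2 + 13*s/3 + 4/3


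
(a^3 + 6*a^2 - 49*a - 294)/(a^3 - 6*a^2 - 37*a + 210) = (a + 7)/(a - 5)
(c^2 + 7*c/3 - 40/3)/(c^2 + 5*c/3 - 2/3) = (3*c^2 + 7*c - 40)/(3*c^2 + 5*c - 2)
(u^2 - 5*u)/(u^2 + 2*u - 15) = u*(u - 5)/(u^2 + 2*u - 15)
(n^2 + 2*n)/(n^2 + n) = (n + 2)/(n + 1)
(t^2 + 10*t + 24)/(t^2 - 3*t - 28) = (t + 6)/(t - 7)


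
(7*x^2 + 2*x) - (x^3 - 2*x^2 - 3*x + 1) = -x^3 + 9*x^2 + 5*x - 1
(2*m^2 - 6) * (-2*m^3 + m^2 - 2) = -4*m^5 + 2*m^4 + 12*m^3 - 10*m^2 + 12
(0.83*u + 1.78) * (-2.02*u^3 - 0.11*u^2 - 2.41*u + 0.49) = -1.6766*u^4 - 3.6869*u^3 - 2.1961*u^2 - 3.8831*u + 0.8722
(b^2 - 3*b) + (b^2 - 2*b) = 2*b^2 - 5*b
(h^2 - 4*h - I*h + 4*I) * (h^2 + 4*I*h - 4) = h^4 - 4*h^3 + 3*I*h^3 - 12*I*h^2 + 4*I*h - 16*I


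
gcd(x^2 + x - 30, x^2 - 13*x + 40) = x - 5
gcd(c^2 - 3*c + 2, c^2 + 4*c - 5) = c - 1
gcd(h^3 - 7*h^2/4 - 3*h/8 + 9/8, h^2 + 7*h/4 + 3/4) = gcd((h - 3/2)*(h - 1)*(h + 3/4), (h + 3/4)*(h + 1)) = h + 3/4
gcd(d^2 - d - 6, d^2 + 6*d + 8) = d + 2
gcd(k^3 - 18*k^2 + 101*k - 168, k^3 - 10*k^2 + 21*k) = k^2 - 10*k + 21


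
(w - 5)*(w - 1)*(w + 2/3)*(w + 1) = w^4 - 13*w^3/3 - 13*w^2/3 + 13*w/3 + 10/3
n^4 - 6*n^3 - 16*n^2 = n^2*(n - 8)*(n + 2)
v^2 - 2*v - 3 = (v - 3)*(v + 1)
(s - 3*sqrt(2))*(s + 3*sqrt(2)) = s^2 - 18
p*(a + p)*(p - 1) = a*p^2 - a*p + p^3 - p^2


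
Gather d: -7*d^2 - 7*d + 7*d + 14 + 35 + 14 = 63 - 7*d^2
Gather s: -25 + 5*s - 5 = 5*s - 30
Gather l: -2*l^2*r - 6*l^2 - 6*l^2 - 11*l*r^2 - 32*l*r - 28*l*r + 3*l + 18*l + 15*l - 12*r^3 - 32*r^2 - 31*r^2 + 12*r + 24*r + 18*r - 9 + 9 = l^2*(-2*r - 12) + l*(-11*r^2 - 60*r + 36) - 12*r^3 - 63*r^2 + 54*r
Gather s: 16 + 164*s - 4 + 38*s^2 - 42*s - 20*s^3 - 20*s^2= -20*s^3 + 18*s^2 + 122*s + 12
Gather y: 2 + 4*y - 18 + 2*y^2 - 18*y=2*y^2 - 14*y - 16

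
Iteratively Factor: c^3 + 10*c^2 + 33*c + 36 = (c + 3)*(c^2 + 7*c + 12) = (c + 3)^2*(c + 4)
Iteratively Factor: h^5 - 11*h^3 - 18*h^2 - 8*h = (h + 2)*(h^4 - 2*h^3 - 7*h^2 - 4*h) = (h + 1)*(h + 2)*(h^3 - 3*h^2 - 4*h) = h*(h + 1)*(h + 2)*(h^2 - 3*h - 4) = h*(h - 4)*(h + 1)*(h + 2)*(h + 1)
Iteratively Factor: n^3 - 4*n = (n)*(n^2 - 4) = n*(n + 2)*(n - 2)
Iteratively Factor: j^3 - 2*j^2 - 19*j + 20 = (j - 5)*(j^2 + 3*j - 4) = (j - 5)*(j + 4)*(j - 1)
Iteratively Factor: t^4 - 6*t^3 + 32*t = (t)*(t^3 - 6*t^2 + 32) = t*(t - 4)*(t^2 - 2*t - 8) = t*(t - 4)*(t + 2)*(t - 4)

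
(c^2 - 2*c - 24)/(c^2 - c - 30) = (c + 4)/(c + 5)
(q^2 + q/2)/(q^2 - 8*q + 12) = q*(2*q + 1)/(2*(q^2 - 8*q + 12))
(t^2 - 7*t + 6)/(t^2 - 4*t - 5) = (-t^2 + 7*t - 6)/(-t^2 + 4*t + 5)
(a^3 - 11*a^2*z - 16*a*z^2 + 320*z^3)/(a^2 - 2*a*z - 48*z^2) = (a^2 - 3*a*z - 40*z^2)/(a + 6*z)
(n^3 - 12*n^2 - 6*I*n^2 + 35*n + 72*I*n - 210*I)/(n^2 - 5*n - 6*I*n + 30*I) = n - 7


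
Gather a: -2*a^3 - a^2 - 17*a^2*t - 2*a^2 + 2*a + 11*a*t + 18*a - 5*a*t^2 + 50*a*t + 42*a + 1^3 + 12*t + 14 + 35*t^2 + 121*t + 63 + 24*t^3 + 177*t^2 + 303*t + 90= -2*a^3 + a^2*(-17*t - 3) + a*(-5*t^2 + 61*t + 62) + 24*t^3 + 212*t^2 + 436*t + 168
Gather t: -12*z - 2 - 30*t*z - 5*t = t*(-30*z - 5) - 12*z - 2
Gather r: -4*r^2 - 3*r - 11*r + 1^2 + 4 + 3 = -4*r^2 - 14*r + 8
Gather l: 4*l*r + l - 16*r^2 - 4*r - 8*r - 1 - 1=l*(4*r + 1) - 16*r^2 - 12*r - 2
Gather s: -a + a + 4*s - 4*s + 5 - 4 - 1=0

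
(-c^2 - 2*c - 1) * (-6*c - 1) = 6*c^3 + 13*c^2 + 8*c + 1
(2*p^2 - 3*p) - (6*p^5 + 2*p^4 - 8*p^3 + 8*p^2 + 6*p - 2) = -6*p^5 - 2*p^4 + 8*p^3 - 6*p^2 - 9*p + 2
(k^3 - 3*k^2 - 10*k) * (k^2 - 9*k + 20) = k^5 - 12*k^4 + 37*k^3 + 30*k^2 - 200*k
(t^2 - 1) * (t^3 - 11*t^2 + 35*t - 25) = t^5 - 11*t^4 + 34*t^3 - 14*t^2 - 35*t + 25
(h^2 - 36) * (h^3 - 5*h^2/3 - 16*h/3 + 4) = h^5 - 5*h^4/3 - 124*h^3/3 + 64*h^2 + 192*h - 144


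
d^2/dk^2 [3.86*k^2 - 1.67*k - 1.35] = 7.72000000000000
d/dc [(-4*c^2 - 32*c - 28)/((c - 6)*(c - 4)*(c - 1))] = 4*(c^4 + 16*c^3 - 101*c^2 - 106*c + 430)/(c^6 - 22*c^5 + 189*c^4 - 796*c^3 + 1684*c^2 - 1632*c + 576)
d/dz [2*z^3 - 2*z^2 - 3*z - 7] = 6*z^2 - 4*z - 3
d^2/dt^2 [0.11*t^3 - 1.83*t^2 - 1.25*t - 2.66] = 0.66*t - 3.66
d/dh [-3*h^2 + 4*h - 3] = 4 - 6*h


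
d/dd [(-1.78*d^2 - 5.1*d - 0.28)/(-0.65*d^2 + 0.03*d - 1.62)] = (-3.3684*d^2 + 5.4032*d + 8.2704)/(0.4225*d^4 - 0.039*d^3 + 2.1069*d^2 - 0.0972*d + 2.6244)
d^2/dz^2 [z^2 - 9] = 2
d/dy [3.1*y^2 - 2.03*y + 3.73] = 6.2*y - 2.03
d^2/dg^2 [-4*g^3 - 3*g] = -24*g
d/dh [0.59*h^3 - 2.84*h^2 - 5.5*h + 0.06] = 1.77*h^2 - 5.68*h - 5.5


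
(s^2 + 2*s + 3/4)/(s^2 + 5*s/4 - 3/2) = (4*s^2 + 8*s + 3)/(4*s^2 + 5*s - 6)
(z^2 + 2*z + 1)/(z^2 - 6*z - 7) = (z + 1)/(z - 7)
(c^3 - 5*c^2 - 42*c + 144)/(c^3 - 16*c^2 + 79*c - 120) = (c + 6)/(c - 5)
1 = 1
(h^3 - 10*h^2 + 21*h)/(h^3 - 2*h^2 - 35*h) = (h - 3)/(h + 5)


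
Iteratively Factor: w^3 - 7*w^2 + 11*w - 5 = (w - 5)*(w^2 - 2*w + 1) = (w - 5)*(w - 1)*(w - 1)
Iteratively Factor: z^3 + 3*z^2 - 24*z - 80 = (z + 4)*(z^2 - z - 20) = (z + 4)^2*(z - 5)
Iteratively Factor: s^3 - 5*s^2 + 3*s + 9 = (s + 1)*(s^2 - 6*s + 9) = (s - 3)*(s + 1)*(s - 3)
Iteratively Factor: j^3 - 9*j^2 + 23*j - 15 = (j - 5)*(j^2 - 4*j + 3) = (j - 5)*(j - 3)*(j - 1)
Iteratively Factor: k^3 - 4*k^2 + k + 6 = (k - 3)*(k^2 - k - 2) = (k - 3)*(k + 1)*(k - 2)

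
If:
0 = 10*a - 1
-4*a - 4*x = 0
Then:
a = 1/10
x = -1/10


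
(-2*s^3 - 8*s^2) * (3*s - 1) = -6*s^4 - 22*s^3 + 8*s^2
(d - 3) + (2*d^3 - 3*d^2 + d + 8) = 2*d^3 - 3*d^2 + 2*d + 5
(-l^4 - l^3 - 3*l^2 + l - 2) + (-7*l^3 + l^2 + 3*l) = -l^4 - 8*l^3 - 2*l^2 + 4*l - 2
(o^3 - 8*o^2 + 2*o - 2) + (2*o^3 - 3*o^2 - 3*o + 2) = 3*o^3 - 11*o^2 - o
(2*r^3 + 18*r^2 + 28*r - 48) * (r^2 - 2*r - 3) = 2*r^5 + 14*r^4 - 14*r^3 - 158*r^2 + 12*r + 144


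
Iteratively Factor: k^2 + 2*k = (k)*(k + 2)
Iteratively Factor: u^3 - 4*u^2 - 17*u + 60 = (u - 5)*(u^2 + u - 12) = (u - 5)*(u - 3)*(u + 4)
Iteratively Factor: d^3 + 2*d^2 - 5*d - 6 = (d + 1)*(d^2 + d - 6) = (d - 2)*(d + 1)*(d + 3)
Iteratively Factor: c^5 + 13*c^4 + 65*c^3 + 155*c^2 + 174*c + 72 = (c + 4)*(c^4 + 9*c^3 + 29*c^2 + 39*c + 18) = (c + 3)*(c + 4)*(c^3 + 6*c^2 + 11*c + 6) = (c + 1)*(c + 3)*(c + 4)*(c^2 + 5*c + 6) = (c + 1)*(c + 3)^2*(c + 4)*(c + 2)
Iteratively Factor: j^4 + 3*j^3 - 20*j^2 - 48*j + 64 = (j + 4)*(j^3 - j^2 - 16*j + 16) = (j + 4)^2*(j^2 - 5*j + 4) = (j - 1)*(j + 4)^2*(j - 4)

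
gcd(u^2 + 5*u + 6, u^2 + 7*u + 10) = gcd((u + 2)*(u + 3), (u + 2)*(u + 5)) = u + 2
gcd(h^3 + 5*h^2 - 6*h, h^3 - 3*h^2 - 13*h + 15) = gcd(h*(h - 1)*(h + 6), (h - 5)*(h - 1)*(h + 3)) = h - 1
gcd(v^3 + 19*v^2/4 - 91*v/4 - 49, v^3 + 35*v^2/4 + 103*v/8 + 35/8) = v + 7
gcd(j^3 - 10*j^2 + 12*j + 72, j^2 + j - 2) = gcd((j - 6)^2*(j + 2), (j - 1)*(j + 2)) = j + 2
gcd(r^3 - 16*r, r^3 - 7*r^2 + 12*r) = r^2 - 4*r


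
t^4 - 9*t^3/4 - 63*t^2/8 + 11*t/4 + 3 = (t - 4)*(t - 3/4)*(t + 1/2)*(t + 2)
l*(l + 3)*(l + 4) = l^3 + 7*l^2 + 12*l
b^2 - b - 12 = (b - 4)*(b + 3)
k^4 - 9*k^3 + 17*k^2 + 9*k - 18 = (k - 6)*(k - 3)*(k - 1)*(k + 1)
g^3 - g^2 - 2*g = g*(g - 2)*(g + 1)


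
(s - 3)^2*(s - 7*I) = s^3 - 6*s^2 - 7*I*s^2 + 9*s + 42*I*s - 63*I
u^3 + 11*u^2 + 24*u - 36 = (u - 1)*(u + 6)^2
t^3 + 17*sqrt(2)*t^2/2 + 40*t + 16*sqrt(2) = (t + sqrt(2)/2)*(t + 4*sqrt(2))^2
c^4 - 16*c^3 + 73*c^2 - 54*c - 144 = (c - 8)*(c - 6)*(c - 3)*(c + 1)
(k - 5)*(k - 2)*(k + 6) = k^3 - k^2 - 32*k + 60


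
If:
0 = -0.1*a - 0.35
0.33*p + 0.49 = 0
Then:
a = -3.50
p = -1.48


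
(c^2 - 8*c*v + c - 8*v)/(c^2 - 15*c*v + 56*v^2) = (-c - 1)/(-c + 7*v)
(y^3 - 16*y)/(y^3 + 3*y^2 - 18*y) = (y^2 - 16)/(y^2 + 3*y - 18)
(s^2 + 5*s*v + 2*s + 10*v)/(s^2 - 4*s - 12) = (s + 5*v)/(s - 6)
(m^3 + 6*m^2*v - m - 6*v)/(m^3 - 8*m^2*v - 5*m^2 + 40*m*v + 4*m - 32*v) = (-m^2 - 6*m*v - m - 6*v)/(-m^2 + 8*m*v + 4*m - 32*v)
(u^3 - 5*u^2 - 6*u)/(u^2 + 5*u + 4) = u*(u - 6)/(u + 4)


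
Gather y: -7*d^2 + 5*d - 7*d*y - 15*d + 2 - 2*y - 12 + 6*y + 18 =-7*d^2 - 10*d + y*(4 - 7*d) + 8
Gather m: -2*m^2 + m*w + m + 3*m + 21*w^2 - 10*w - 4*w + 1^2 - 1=-2*m^2 + m*(w + 4) + 21*w^2 - 14*w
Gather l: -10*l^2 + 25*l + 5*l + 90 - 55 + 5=-10*l^2 + 30*l + 40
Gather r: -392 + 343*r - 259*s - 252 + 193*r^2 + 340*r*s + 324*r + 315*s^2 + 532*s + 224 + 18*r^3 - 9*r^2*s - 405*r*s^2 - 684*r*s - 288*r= 18*r^3 + r^2*(193 - 9*s) + r*(-405*s^2 - 344*s + 379) + 315*s^2 + 273*s - 420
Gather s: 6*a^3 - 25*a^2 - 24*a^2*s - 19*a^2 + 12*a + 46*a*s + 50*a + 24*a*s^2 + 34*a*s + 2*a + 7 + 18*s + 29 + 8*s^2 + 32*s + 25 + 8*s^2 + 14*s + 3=6*a^3 - 44*a^2 + 64*a + s^2*(24*a + 16) + s*(-24*a^2 + 80*a + 64) + 64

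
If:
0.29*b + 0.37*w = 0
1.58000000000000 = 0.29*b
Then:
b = 5.45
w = -4.27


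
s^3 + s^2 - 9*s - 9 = (s - 3)*(s + 1)*(s + 3)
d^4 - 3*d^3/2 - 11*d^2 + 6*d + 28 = (d - 7/2)*(d - 2)*(d + 2)^2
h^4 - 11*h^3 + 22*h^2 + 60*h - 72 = (h - 6)^2*(h - 1)*(h + 2)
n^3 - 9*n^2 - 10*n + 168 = (n - 7)*(n - 6)*(n + 4)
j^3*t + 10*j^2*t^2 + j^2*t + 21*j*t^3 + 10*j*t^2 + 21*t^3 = (j + 3*t)*(j + 7*t)*(j*t + t)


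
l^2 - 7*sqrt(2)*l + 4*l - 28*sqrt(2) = (l + 4)*(l - 7*sqrt(2))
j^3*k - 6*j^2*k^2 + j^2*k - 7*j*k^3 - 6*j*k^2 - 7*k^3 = (j - 7*k)*(j + k)*(j*k + k)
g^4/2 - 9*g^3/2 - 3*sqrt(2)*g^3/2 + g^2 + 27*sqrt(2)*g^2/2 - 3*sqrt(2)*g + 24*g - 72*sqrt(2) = (g/2 + 1)*(g - 8)*(g - 3)*(g - 3*sqrt(2))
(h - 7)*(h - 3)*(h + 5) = h^3 - 5*h^2 - 29*h + 105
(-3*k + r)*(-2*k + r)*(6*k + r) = 36*k^3 - 24*k^2*r + k*r^2 + r^3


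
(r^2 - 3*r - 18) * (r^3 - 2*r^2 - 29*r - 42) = r^5 - 5*r^4 - 41*r^3 + 81*r^2 + 648*r + 756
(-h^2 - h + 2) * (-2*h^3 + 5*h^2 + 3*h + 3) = 2*h^5 - 3*h^4 - 12*h^3 + 4*h^2 + 3*h + 6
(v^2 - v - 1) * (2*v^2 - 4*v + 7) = 2*v^4 - 6*v^3 + 9*v^2 - 3*v - 7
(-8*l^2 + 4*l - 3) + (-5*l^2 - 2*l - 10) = -13*l^2 + 2*l - 13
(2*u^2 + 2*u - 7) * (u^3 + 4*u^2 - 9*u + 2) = 2*u^5 + 10*u^4 - 17*u^3 - 42*u^2 + 67*u - 14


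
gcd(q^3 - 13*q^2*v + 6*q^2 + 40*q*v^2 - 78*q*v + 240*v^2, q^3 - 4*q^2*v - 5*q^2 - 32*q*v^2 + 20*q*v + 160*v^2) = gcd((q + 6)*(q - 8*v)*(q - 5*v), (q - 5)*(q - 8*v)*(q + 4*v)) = q - 8*v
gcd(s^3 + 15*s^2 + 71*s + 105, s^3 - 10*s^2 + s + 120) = s + 3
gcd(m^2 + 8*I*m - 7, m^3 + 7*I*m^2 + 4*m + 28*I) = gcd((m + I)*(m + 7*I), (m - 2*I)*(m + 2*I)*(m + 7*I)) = m + 7*I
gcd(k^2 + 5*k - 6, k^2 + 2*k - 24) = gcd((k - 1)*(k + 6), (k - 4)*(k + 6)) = k + 6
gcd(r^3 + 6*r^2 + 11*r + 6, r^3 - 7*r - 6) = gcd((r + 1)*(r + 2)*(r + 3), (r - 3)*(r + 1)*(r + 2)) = r^2 + 3*r + 2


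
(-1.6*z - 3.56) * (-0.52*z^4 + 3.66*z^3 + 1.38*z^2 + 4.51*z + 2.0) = 0.832*z^5 - 4.0048*z^4 - 15.2376*z^3 - 12.1288*z^2 - 19.2556*z - 7.12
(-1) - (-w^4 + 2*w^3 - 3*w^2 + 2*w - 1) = w^4 - 2*w^3 + 3*w^2 - 2*w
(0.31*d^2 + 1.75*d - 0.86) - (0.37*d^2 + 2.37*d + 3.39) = -0.06*d^2 - 0.62*d - 4.25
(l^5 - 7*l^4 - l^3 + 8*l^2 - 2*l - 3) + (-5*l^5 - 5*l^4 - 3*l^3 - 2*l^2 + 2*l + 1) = -4*l^5 - 12*l^4 - 4*l^3 + 6*l^2 - 2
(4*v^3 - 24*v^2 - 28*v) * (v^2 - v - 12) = 4*v^5 - 28*v^4 - 52*v^3 + 316*v^2 + 336*v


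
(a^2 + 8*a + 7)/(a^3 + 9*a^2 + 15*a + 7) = 1/(a + 1)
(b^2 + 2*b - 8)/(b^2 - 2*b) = (b + 4)/b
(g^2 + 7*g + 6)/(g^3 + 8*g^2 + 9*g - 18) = (g + 1)/(g^2 + 2*g - 3)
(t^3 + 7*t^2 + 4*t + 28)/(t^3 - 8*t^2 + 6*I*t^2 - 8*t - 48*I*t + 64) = (t^2 + t*(7 - 2*I) - 14*I)/(t^2 + 4*t*(-2 + I) - 32*I)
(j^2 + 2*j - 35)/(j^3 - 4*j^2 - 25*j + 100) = (j + 7)/(j^2 + j - 20)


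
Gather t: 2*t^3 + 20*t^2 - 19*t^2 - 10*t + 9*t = 2*t^3 + t^2 - t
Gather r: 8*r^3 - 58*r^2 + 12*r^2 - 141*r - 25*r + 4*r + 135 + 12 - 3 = 8*r^3 - 46*r^2 - 162*r + 144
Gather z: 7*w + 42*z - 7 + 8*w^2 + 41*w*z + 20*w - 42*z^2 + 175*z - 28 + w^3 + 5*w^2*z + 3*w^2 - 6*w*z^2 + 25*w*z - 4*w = w^3 + 11*w^2 + 23*w + z^2*(-6*w - 42) + z*(5*w^2 + 66*w + 217) - 35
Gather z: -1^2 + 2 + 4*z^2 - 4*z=4*z^2 - 4*z + 1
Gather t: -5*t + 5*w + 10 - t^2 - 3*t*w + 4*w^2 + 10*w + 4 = -t^2 + t*(-3*w - 5) + 4*w^2 + 15*w + 14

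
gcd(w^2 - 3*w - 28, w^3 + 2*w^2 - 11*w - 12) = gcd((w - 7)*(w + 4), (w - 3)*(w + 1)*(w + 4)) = w + 4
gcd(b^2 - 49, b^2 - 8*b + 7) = b - 7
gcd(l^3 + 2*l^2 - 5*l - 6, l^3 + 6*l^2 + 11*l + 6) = l^2 + 4*l + 3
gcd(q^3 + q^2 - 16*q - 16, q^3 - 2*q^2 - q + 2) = q + 1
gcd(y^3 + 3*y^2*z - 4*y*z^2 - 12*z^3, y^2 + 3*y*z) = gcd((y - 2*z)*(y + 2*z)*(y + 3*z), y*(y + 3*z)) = y + 3*z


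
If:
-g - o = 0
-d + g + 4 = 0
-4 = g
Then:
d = 0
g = -4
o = 4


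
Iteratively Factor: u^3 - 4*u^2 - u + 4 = (u - 1)*(u^2 - 3*u - 4) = (u - 1)*(u + 1)*(u - 4)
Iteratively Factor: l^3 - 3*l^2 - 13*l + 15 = (l - 1)*(l^2 - 2*l - 15) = (l - 1)*(l + 3)*(l - 5)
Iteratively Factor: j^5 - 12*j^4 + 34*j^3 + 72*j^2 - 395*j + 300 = (j - 5)*(j^4 - 7*j^3 - j^2 + 67*j - 60) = (j - 5)*(j + 3)*(j^3 - 10*j^2 + 29*j - 20) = (j - 5)^2*(j + 3)*(j^2 - 5*j + 4) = (j - 5)^2*(j - 4)*(j + 3)*(j - 1)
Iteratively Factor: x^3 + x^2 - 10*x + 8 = (x + 4)*(x^2 - 3*x + 2) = (x - 2)*(x + 4)*(x - 1)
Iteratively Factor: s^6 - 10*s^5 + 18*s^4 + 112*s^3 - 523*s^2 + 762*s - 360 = (s - 3)*(s^5 - 7*s^4 - 3*s^3 + 103*s^2 - 214*s + 120) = (s - 3)*(s - 1)*(s^4 - 6*s^3 - 9*s^2 + 94*s - 120) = (s - 5)*(s - 3)*(s - 1)*(s^3 - s^2 - 14*s + 24) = (s - 5)*(s - 3)^2*(s - 1)*(s^2 + 2*s - 8) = (s - 5)*(s - 3)^2*(s - 2)*(s - 1)*(s + 4)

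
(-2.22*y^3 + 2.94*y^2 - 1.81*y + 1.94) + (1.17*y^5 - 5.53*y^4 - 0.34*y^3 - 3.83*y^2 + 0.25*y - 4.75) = 1.17*y^5 - 5.53*y^4 - 2.56*y^3 - 0.89*y^2 - 1.56*y - 2.81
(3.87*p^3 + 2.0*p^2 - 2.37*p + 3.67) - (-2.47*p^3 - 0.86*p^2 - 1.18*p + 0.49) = 6.34*p^3 + 2.86*p^2 - 1.19*p + 3.18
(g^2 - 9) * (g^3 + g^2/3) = g^5 + g^4/3 - 9*g^3 - 3*g^2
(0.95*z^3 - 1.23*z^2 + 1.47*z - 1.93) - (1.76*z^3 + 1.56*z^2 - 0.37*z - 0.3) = -0.81*z^3 - 2.79*z^2 + 1.84*z - 1.63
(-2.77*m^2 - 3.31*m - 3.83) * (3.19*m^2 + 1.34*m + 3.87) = -8.8363*m^4 - 14.2707*m^3 - 27.373*m^2 - 17.9419*m - 14.8221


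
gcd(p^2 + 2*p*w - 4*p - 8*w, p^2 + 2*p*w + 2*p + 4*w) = p + 2*w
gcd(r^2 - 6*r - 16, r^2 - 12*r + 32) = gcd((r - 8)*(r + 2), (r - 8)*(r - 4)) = r - 8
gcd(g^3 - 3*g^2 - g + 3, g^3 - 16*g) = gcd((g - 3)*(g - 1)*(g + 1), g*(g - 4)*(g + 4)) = 1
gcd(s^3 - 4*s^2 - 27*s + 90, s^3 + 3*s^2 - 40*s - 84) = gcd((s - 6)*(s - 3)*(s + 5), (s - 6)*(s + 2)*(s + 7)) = s - 6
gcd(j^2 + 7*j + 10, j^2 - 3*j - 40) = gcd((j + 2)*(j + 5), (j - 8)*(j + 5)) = j + 5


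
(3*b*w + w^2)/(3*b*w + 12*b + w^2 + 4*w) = w/(w + 4)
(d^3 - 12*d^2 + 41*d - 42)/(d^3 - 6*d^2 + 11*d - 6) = (d - 7)/(d - 1)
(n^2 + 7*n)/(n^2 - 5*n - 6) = n*(n + 7)/(n^2 - 5*n - 6)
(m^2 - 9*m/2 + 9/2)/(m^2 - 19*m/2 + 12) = (m - 3)/(m - 8)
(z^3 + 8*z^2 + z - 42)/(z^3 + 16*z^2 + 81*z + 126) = (z - 2)/(z + 6)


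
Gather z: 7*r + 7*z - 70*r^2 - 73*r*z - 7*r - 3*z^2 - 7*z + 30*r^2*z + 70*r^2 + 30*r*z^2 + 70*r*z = z^2*(30*r - 3) + z*(30*r^2 - 3*r)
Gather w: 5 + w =w + 5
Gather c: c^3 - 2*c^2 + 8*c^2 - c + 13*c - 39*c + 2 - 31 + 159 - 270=c^3 + 6*c^2 - 27*c - 140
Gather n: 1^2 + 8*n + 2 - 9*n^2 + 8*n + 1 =-9*n^2 + 16*n + 4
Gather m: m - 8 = m - 8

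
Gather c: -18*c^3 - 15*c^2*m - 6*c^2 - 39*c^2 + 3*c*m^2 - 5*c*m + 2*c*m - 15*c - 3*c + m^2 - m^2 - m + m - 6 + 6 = -18*c^3 + c^2*(-15*m - 45) + c*(3*m^2 - 3*m - 18)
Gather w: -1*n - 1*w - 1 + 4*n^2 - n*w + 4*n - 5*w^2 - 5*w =4*n^2 + 3*n - 5*w^2 + w*(-n - 6) - 1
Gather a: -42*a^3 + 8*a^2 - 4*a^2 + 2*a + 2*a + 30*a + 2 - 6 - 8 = -42*a^3 + 4*a^2 + 34*a - 12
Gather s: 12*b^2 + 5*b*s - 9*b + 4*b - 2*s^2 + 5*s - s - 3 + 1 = 12*b^2 - 5*b - 2*s^2 + s*(5*b + 4) - 2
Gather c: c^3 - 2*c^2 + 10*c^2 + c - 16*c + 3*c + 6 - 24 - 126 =c^3 + 8*c^2 - 12*c - 144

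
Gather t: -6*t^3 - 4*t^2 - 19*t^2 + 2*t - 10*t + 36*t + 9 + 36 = -6*t^3 - 23*t^2 + 28*t + 45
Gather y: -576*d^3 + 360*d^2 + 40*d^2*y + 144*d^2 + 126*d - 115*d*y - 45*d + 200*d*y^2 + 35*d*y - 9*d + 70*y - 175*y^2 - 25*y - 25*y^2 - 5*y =-576*d^3 + 504*d^2 + 72*d + y^2*(200*d - 200) + y*(40*d^2 - 80*d + 40)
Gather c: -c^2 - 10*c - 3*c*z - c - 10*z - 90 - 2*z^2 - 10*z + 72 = -c^2 + c*(-3*z - 11) - 2*z^2 - 20*z - 18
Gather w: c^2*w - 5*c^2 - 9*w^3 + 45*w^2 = c^2*w - 5*c^2 - 9*w^3 + 45*w^2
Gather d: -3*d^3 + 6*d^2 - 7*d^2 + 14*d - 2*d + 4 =-3*d^3 - d^2 + 12*d + 4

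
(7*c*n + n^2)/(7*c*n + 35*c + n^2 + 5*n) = n/(n + 5)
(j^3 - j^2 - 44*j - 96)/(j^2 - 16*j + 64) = (j^2 + 7*j + 12)/(j - 8)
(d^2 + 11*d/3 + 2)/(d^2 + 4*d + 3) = (d + 2/3)/(d + 1)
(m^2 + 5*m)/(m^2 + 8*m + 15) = m/(m + 3)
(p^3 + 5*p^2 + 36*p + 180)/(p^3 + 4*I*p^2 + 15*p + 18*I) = (p^2 + p*(5 - 6*I) - 30*I)/(p^2 - 2*I*p + 3)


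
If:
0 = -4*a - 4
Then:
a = -1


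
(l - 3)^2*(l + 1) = l^3 - 5*l^2 + 3*l + 9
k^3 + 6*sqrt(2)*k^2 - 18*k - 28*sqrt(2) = (k - 2*sqrt(2))*(k + sqrt(2))*(k + 7*sqrt(2))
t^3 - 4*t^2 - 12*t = t*(t - 6)*(t + 2)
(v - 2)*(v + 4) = v^2 + 2*v - 8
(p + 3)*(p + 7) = p^2 + 10*p + 21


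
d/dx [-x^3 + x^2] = x*(2 - 3*x)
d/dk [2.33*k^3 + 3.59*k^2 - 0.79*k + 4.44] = 6.99*k^2 + 7.18*k - 0.79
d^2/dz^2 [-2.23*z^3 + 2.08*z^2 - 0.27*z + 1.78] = 4.16 - 13.38*z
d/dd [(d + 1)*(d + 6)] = 2*d + 7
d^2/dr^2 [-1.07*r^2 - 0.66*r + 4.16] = -2.14000000000000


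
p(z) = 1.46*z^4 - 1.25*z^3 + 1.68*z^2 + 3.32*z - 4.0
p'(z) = 5.84*z^3 - 3.75*z^2 + 3.36*z + 3.32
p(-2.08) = 34.94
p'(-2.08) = -72.45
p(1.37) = 5.63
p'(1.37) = 15.90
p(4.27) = 428.85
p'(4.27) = 403.96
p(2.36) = 42.05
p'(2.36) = 67.13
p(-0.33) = -4.85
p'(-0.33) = 1.59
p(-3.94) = 437.29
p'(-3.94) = -425.32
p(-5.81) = 1942.21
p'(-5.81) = -1288.14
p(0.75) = -0.63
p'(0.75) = 6.19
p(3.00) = 105.59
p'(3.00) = 137.33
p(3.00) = 105.59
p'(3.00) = 137.33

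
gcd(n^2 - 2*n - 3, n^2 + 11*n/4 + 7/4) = n + 1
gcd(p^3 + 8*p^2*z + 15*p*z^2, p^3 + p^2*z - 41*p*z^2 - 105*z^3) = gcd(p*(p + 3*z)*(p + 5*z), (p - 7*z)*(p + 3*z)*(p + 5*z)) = p^2 + 8*p*z + 15*z^2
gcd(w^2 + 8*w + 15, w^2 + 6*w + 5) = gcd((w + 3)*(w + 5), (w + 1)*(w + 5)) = w + 5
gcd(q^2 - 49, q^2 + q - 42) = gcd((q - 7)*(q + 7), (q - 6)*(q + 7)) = q + 7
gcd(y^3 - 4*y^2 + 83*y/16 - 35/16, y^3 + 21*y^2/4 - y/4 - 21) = y - 7/4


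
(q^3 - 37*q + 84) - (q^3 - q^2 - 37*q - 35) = q^2 + 119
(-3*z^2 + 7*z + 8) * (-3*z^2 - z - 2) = 9*z^4 - 18*z^3 - 25*z^2 - 22*z - 16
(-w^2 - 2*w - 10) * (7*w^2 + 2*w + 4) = -7*w^4 - 16*w^3 - 78*w^2 - 28*w - 40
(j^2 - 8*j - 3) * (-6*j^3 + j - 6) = -6*j^5 + 48*j^4 + 19*j^3 - 14*j^2 + 45*j + 18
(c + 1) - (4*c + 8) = -3*c - 7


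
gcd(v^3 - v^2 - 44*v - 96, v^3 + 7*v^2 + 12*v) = v^2 + 7*v + 12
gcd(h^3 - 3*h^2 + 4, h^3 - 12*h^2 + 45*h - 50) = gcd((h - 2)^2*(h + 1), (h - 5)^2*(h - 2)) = h - 2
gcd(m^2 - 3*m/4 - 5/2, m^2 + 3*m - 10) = m - 2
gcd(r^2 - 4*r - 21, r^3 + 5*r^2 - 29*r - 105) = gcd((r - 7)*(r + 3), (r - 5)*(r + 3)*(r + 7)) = r + 3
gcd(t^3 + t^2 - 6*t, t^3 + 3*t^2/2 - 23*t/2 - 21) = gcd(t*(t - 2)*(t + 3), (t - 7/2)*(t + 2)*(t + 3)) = t + 3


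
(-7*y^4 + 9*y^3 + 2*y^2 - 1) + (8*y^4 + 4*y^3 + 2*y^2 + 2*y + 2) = y^4 + 13*y^3 + 4*y^2 + 2*y + 1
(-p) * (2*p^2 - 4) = -2*p^3 + 4*p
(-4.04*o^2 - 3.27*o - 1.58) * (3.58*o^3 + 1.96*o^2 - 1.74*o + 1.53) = -14.4632*o^5 - 19.625*o^4 - 5.036*o^3 - 3.5882*o^2 - 2.2539*o - 2.4174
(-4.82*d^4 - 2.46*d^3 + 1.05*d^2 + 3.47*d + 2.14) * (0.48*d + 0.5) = -2.3136*d^5 - 3.5908*d^4 - 0.726*d^3 + 2.1906*d^2 + 2.7622*d + 1.07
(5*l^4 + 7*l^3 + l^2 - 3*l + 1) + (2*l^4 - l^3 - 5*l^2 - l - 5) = 7*l^4 + 6*l^3 - 4*l^2 - 4*l - 4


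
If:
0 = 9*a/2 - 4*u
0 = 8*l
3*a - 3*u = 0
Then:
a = 0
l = 0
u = 0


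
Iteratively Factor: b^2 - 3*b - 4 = (b - 4)*(b + 1)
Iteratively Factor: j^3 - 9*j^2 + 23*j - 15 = (j - 3)*(j^2 - 6*j + 5) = (j - 5)*(j - 3)*(j - 1)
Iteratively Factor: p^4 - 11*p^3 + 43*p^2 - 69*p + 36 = (p - 3)*(p^3 - 8*p^2 + 19*p - 12) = (p - 4)*(p - 3)*(p^2 - 4*p + 3) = (p - 4)*(p - 3)^2*(p - 1)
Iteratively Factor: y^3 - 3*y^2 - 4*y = (y - 4)*(y^2 + y) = (y - 4)*(y + 1)*(y)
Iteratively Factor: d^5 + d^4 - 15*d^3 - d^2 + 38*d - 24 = (d + 2)*(d^4 - d^3 - 13*d^2 + 25*d - 12) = (d - 1)*(d + 2)*(d^3 - 13*d + 12) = (d - 1)^2*(d + 2)*(d^2 + d - 12) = (d - 3)*(d - 1)^2*(d + 2)*(d + 4)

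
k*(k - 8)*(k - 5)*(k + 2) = k^4 - 11*k^3 + 14*k^2 + 80*k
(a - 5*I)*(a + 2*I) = a^2 - 3*I*a + 10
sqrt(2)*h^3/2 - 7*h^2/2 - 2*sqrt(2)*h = h*(h - 4*sqrt(2))*(sqrt(2)*h/2 + 1/2)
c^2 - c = c*(c - 1)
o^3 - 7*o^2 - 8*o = o*(o - 8)*(o + 1)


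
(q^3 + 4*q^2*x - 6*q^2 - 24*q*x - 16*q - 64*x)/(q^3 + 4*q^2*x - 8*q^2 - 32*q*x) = (q + 2)/q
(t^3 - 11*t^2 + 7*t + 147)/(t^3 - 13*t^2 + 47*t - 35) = (t^2 - 4*t - 21)/(t^2 - 6*t + 5)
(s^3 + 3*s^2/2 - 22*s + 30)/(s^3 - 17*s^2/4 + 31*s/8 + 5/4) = 4*(s + 6)/(4*s + 1)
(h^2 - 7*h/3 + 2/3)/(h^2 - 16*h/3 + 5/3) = (h - 2)/(h - 5)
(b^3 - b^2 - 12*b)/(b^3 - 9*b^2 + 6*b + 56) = b*(b + 3)/(b^2 - 5*b - 14)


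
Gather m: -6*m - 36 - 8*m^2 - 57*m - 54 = -8*m^2 - 63*m - 90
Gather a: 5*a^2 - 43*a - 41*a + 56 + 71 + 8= 5*a^2 - 84*a + 135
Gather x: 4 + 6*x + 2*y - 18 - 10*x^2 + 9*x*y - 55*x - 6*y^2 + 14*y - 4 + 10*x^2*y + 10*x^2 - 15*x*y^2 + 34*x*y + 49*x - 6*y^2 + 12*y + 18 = 10*x^2*y + x*(-15*y^2 + 43*y) - 12*y^2 + 28*y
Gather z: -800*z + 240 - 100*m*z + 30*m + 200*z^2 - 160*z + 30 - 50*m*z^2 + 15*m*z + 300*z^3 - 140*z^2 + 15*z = 30*m + 300*z^3 + z^2*(60 - 50*m) + z*(-85*m - 945) + 270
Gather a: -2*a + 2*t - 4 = -2*a + 2*t - 4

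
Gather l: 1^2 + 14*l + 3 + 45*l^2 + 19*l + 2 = 45*l^2 + 33*l + 6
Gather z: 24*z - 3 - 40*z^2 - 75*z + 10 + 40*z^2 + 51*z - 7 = 0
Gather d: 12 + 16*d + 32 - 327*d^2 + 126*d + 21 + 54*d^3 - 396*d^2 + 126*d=54*d^3 - 723*d^2 + 268*d + 65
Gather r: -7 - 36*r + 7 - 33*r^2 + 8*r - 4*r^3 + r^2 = -4*r^3 - 32*r^2 - 28*r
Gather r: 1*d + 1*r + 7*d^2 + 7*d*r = 7*d^2 + d + r*(7*d + 1)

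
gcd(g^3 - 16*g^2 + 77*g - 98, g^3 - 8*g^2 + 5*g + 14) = g^2 - 9*g + 14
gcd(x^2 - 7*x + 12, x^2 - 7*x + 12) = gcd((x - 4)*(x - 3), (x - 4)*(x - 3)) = x^2 - 7*x + 12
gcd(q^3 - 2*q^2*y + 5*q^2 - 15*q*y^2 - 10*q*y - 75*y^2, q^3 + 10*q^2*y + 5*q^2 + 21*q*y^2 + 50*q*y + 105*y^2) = q^2 + 3*q*y + 5*q + 15*y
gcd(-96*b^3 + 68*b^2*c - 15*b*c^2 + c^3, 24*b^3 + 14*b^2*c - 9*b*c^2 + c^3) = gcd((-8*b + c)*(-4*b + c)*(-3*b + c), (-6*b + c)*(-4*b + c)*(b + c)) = 4*b - c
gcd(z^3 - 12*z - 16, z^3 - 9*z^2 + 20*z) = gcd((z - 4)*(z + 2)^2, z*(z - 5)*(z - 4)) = z - 4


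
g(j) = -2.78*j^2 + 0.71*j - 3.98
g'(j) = 0.71 - 5.56*j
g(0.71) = -4.88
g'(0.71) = -3.24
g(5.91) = -96.88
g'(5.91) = -32.15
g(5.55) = -85.67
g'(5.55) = -30.15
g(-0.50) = -5.03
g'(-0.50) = 3.49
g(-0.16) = -4.16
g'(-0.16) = 1.60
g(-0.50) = -5.03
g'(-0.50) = 3.49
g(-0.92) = -6.99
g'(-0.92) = 5.83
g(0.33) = -4.05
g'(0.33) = -1.12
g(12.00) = -395.78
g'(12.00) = -66.01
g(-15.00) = -640.13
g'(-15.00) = 84.11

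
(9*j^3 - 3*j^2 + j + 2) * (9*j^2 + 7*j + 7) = 81*j^5 + 36*j^4 + 51*j^3 + 4*j^2 + 21*j + 14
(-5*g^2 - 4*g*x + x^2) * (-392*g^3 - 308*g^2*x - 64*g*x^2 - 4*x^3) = 1960*g^5 + 3108*g^4*x + 1160*g^3*x^2 - 32*g^2*x^3 - 48*g*x^4 - 4*x^5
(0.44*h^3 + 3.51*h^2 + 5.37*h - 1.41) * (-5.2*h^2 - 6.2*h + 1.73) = -2.288*h^5 - 20.98*h^4 - 48.9248*h^3 - 19.8897*h^2 + 18.0321*h - 2.4393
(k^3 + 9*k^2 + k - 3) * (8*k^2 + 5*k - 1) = 8*k^5 + 77*k^4 + 52*k^3 - 28*k^2 - 16*k + 3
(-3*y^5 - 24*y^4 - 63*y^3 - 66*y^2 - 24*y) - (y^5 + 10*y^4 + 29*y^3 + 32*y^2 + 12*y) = -4*y^5 - 34*y^4 - 92*y^3 - 98*y^2 - 36*y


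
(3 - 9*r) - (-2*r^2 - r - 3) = 2*r^2 - 8*r + 6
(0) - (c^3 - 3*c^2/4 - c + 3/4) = -c^3 + 3*c^2/4 + c - 3/4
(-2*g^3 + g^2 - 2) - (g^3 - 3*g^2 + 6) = -3*g^3 + 4*g^2 - 8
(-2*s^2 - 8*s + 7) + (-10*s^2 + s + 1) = -12*s^2 - 7*s + 8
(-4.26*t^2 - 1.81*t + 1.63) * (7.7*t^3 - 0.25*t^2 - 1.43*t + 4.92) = -32.802*t^5 - 12.872*t^4 + 19.0953*t^3 - 18.7784*t^2 - 11.2361*t + 8.0196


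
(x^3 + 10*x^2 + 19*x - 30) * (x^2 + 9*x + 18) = x^5 + 19*x^4 + 127*x^3 + 321*x^2 + 72*x - 540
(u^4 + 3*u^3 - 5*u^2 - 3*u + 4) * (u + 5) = u^5 + 8*u^4 + 10*u^3 - 28*u^2 - 11*u + 20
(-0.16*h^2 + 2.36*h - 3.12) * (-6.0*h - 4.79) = 0.96*h^3 - 13.3936*h^2 + 7.4156*h + 14.9448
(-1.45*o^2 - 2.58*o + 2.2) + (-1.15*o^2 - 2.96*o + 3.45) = -2.6*o^2 - 5.54*o + 5.65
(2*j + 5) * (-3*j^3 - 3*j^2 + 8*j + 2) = -6*j^4 - 21*j^3 + j^2 + 44*j + 10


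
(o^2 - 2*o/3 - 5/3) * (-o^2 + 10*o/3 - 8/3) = -o^4 + 4*o^3 - 29*o^2/9 - 34*o/9 + 40/9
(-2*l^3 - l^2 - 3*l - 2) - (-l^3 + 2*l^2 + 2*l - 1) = -l^3 - 3*l^2 - 5*l - 1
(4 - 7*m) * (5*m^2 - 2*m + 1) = -35*m^3 + 34*m^2 - 15*m + 4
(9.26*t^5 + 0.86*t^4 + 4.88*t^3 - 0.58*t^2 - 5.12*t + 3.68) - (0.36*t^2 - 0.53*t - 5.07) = 9.26*t^5 + 0.86*t^4 + 4.88*t^3 - 0.94*t^2 - 4.59*t + 8.75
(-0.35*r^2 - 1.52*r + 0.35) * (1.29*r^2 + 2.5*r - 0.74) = -0.4515*r^4 - 2.8358*r^3 - 3.0895*r^2 + 1.9998*r - 0.259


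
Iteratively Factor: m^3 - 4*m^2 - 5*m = (m - 5)*(m^2 + m) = (m - 5)*(m + 1)*(m)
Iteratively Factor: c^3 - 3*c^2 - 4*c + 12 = (c - 2)*(c^2 - c - 6) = (c - 2)*(c + 2)*(c - 3)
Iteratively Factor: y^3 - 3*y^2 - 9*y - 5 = (y + 1)*(y^2 - 4*y - 5) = (y + 1)^2*(y - 5)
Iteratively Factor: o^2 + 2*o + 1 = (o + 1)*(o + 1)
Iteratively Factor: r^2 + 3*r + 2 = (r + 1)*(r + 2)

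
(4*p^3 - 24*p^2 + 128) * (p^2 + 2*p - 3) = 4*p^5 - 16*p^4 - 60*p^3 + 200*p^2 + 256*p - 384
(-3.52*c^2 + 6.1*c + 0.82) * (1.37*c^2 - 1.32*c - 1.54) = -4.8224*c^4 + 13.0034*c^3 - 1.5078*c^2 - 10.4764*c - 1.2628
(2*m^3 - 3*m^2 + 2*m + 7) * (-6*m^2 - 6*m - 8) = -12*m^5 + 6*m^4 - 10*m^3 - 30*m^2 - 58*m - 56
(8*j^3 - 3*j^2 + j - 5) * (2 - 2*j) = -16*j^4 + 22*j^3 - 8*j^2 + 12*j - 10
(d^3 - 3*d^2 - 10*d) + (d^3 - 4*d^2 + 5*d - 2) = 2*d^3 - 7*d^2 - 5*d - 2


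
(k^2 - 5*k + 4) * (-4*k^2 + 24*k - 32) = -4*k^4 + 44*k^3 - 168*k^2 + 256*k - 128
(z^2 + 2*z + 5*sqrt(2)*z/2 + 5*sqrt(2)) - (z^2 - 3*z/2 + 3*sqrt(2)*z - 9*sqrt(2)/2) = -sqrt(2)*z/2 + 7*z/2 + 19*sqrt(2)/2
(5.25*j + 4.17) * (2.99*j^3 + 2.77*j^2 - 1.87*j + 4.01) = 15.6975*j^4 + 27.0108*j^3 + 1.7334*j^2 + 13.2546*j + 16.7217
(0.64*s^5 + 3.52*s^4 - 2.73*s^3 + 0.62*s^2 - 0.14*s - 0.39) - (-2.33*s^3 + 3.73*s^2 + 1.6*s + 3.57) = 0.64*s^5 + 3.52*s^4 - 0.4*s^3 - 3.11*s^2 - 1.74*s - 3.96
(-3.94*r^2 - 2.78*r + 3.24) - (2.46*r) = -3.94*r^2 - 5.24*r + 3.24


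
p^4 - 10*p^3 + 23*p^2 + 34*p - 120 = (p - 5)*(p - 4)*(p - 3)*(p + 2)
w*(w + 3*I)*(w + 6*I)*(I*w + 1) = I*w^4 - 8*w^3 - 9*I*w^2 - 18*w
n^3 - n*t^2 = n*(n - t)*(n + t)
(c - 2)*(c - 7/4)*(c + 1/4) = c^3 - 7*c^2/2 + 41*c/16 + 7/8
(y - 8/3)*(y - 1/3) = y^2 - 3*y + 8/9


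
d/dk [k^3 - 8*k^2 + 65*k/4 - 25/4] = 3*k^2 - 16*k + 65/4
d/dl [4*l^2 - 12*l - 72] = 8*l - 12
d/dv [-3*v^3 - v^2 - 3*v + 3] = -9*v^2 - 2*v - 3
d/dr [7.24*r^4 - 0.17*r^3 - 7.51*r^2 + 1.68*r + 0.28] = 28.96*r^3 - 0.51*r^2 - 15.02*r + 1.68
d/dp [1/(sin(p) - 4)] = -cos(p)/(sin(p) - 4)^2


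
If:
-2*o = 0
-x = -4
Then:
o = 0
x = 4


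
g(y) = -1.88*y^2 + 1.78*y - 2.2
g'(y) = 1.78 - 3.76*y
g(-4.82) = -54.46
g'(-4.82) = 19.90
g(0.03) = -2.15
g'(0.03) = 1.67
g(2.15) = -7.06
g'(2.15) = -6.30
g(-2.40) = -17.30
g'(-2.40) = 10.80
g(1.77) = -4.94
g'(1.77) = -4.88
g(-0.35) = -3.05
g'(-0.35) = 3.10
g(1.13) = -2.59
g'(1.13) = -2.47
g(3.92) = -24.11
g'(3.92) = -12.96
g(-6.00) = -80.56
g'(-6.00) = 24.34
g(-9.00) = -170.50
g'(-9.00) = 35.62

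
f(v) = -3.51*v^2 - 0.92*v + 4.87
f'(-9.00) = 62.26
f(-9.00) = -271.16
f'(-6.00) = 41.20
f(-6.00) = -115.97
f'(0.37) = -3.52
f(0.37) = 4.05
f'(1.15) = -8.99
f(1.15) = -0.83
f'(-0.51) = 2.66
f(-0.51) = 4.43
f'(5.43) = -39.04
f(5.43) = -103.62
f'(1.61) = -12.22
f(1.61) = -5.71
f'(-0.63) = 3.50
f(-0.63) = 4.06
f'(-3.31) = 22.32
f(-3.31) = -30.54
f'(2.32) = -17.21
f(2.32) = -16.16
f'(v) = -7.02*v - 0.92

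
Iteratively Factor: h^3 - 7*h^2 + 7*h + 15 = (h - 3)*(h^2 - 4*h - 5) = (h - 5)*(h - 3)*(h + 1)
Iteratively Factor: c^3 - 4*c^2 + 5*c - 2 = (c - 2)*(c^2 - 2*c + 1) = (c - 2)*(c - 1)*(c - 1)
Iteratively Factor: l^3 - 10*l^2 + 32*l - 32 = (l - 4)*(l^2 - 6*l + 8) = (l - 4)^2*(l - 2)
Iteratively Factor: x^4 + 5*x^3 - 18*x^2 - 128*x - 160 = (x + 4)*(x^3 + x^2 - 22*x - 40) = (x + 4)^2*(x^2 - 3*x - 10) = (x + 2)*(x + 4)^2*(x - 5)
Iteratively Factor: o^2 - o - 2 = (o - 2)*(o + 1)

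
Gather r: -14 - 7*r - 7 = -7*r - 21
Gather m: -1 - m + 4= 3 - m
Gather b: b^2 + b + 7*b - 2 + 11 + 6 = b^2 + 8*b + 15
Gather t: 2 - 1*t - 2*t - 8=-3*t - 6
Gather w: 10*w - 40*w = -30*w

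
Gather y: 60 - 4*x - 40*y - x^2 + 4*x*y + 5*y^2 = -x^2 - 4*x + 5*y^2 + y*(4*x - 40) + 60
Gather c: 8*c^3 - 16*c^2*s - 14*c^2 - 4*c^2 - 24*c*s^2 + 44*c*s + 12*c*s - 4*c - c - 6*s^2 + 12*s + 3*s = 8*c^3 + c^2*(-16*s - 18) + c*(-24*s^2 + 56*s - 5) - 6*s^2 + 15*s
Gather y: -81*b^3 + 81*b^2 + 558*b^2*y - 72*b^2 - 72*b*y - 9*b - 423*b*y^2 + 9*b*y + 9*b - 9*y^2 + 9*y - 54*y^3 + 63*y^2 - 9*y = -81*b^3 + 9*b^2 - 54*y^3 + y^2*(54 - 423*b) + y*(558*b^2 - 63*b)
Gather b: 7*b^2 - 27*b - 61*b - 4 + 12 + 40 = 7*b^2 - 88*b + 48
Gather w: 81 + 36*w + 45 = 36*w + 126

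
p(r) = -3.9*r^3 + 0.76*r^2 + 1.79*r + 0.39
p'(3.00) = -98.95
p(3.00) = -92.70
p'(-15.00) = -2653.51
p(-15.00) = 13307.04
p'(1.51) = -22.59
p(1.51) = -8.60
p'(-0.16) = 1.25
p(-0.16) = 0.14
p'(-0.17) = 1.19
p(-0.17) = 0.13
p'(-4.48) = -239.84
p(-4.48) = 358.29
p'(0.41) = 0.45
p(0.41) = 0.98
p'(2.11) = -47.09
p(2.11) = -29.09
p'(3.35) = -124.42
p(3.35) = -131.71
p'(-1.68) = -33.79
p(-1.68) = 18.02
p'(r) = -11.7*r^2 + 1.52*r + 1.79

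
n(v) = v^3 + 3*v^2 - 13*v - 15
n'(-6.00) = 59.00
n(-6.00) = -45.00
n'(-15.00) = 572.00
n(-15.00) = -2520.00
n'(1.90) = 9.23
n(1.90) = -22.01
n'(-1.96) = -13.24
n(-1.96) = 14.48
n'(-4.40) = 18.68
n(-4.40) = 15.10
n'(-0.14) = -13.78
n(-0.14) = -13.12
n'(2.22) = 15.11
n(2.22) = -18.13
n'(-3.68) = 5.55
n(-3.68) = 23.63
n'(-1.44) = -15.42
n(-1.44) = 6.95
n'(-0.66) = -15.65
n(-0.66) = -5.40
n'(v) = 3*v^2 + 6*v - 13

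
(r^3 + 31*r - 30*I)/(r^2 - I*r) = r + I + 30/r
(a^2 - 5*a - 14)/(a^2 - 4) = (a - 7)/(a - 2)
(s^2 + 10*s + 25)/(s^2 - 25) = (s + 5)/(s - 5)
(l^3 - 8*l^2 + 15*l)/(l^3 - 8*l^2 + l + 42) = l*(l - 5)/(l^2 - 5*l - 14)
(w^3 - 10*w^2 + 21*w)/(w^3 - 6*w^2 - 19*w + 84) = w/(w + 4)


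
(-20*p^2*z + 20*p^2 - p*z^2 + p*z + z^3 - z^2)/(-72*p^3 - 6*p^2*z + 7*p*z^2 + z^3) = (-5*p*z + 5*p + z^2 - z)/(-18*p^2 + 3*p*z + z^2)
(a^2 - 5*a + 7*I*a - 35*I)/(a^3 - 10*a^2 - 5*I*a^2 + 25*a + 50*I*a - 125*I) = (a + 7*I)/(a^2 - 5*a*(1 + I) + 25*I)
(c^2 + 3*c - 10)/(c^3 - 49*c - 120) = (c - 2)/(c^2 - 5*c - 24)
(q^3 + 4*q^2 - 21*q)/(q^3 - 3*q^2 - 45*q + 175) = q*(q - 3)/(q^2 - 10*q + 25)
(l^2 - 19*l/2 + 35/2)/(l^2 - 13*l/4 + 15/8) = 4*(l - 7)/(4*l - 3)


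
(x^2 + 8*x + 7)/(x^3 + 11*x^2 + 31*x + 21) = 1/(x + 3)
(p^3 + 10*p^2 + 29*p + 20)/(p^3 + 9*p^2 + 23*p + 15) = (p + 4)/(p + 3)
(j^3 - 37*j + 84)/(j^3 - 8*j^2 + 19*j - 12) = (j + 7)/(j - 1)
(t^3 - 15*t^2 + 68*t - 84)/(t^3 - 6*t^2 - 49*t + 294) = (t - 2)/(t + 7)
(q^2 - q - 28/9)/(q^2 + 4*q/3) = (q - 7/3)/q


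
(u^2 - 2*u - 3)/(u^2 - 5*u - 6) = (u - 3)/(u - 6)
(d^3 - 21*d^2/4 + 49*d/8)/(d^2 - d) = (8*d^2 - 42*d + 49)/(8*(d - 1))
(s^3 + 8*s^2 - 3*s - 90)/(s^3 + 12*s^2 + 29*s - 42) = (s^2 + 2*s - 15)/(s^2 + 6*s - 7)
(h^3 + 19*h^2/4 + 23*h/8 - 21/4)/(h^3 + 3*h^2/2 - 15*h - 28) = (h - 3/4)/(h - 4)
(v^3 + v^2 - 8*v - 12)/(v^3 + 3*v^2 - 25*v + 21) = (v^2 + 4*v + 4)/(v^2 + 6*v - 7)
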